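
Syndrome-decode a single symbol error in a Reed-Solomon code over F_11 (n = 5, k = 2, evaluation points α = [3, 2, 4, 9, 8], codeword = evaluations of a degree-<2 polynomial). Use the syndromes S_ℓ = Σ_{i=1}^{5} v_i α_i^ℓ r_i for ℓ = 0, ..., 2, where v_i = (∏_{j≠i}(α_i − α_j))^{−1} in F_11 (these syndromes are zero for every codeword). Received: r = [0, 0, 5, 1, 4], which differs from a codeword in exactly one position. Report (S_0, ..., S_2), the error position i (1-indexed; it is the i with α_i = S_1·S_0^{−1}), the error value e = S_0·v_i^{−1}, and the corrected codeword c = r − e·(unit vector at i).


S = (1, 3, 9), error at position 1, error magnitude e = 3, c = [8, 0, 5, 1, 4].

Step 1: column multipliers v_i = (∏_{j≠i}(α_i − α_j))^{−1} mod 11.
  i = 1 (α = 3): (3−2)(3−4)(3−9)(3−8) = 1·(−1)·(−6)·(−5) = −30 ≡ 3, so v_1 = 3^{−1} = 4 (mod 11).
  i = 2 (α = 2): (2−3)(2−4)(2−9)(2−8) = (−1)·(−2)·(−7)·(−6) = 84 ≡ 7, so v_2 = 7^{−1} = 8 (mod 11).
  i = 3 (α = 4): (4−3)(4−2)(4−9)(4−8) = 1·2·(−5)·(−4) = 40 ≡ 7, so v_3 = 7^{−1} = 8 (mod 11).
  i = 4 (α = 9): (9−3)(9−2)(9−4)(9−8) = 6·7·5·1 = 210 ≡ 1, so v_4 = 1^{−1} = 1 (mod 11).
  i = 5 (α = 8): (8−3)(8−2)(8−4)(8−9) = 5·6·4·(−1) = −120 ≡ 1, so v_5 = 1^{−1} = 1 (mod 11).
  v = [4, 8, 8, 1, 1].
Step 2: syndromes of r = [0, 0, 5, 1, 4] (all sums mod 11).
  S_0 = Σ v_i r_i = 4·0 + 8·0 + 8·5 + 1·1 + 1·4 = 45 ≡ 1.
  S_1 = Σ v_i α_i r_i = 4·3·0 + 8·2·0 + 8·4·5 + 1·9·1 + 1·8·4 = 201 ≡ 3.
  α_i^2 mod 11 = [9, 4, 5, 4, 9].
  S_2 = Σ v_i α_i^2 r_i = 4·9·0 + 8·4·0 + 8·5·5 + 1·4·1 + 1·9·4 = 240 ≡ 9.
  S = (1, 3, 9) ≠ 0, so r is not a codeword (an error is present).
Step 3: locate the error. For a single error e at position i, S_ℓ = v_i·e·α_i^ℓ, so α_err = S_1/S_0.
  S_0^{−1} = 1^{−1} = 1 (mod 11), so α_err = 3·1 = 3 ≡ 3 = α_1. Error position i = 1.
  Consistency check: S_2/S_1 = 9·4 = 36 ≡ 3 = α_err ✓ (single-error assumption holds).
Step 4: error magnitude e = S_0/v_1 = S_0·∏_{j≠1}(α_1 − α_j) = 1·3 = 3 ≡ 3 (mod 11).
Step 5: correct position 1: c_1 = r_1 − e = 0 − 3 ≡ 8 (mod 11). Hence c = [8, 0, 5, 1, 4].
  Check: interpolating c through the α_i gives m(x) = 6 + 8·x (degree < 2) with m(α_i) = c_i for every i, so c is indeed a codeword.


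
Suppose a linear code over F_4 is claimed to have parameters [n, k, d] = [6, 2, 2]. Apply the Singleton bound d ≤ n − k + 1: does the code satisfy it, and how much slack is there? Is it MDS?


Singleton RHS = n − k + 1 = 5, slack = 3, bound satisfied, not MDS.

Singleton bound: d ≤ n − k + 1.
Here n = 6, k = 2, so n − k + 1 = 5.
Given d = 2, check d ≤ 5: YES.
Slack = (n − k + 1) − d = 3.
The code is NOT MDS (slack = 3 > 0).
Description: the claimed parameters are [6, 2, 2]_4; such a code would be non-MDS.


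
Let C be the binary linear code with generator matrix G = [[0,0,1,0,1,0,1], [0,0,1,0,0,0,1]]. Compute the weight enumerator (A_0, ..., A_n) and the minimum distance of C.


Weight distribution: A_0 = 1, A_1 = 1, A_2 = 1, A_3 = 1. Minimum distance d = 1.

Enumerate all 2^2 = 4 messages m ∈ F_2^2.
For each, compute codeword c = mG in F_2^7, then tally its weight.
  m = 00 → c = 0000000, weight = 0.
  m = 10 → c = 0010101, weight = 3.
  m = 01 → c = 0010001, weight = 2.
  m = 11 → c = 0000100, weight = 1.
Tally weights:
  weight 0: 1 codewords.
  weight 1: 1 codewords.
  weight 2: 1 codewords.
  weight 3: 1 codewords.
Minimum distance d = smallest w > 0 with A_w > 0 = 1.
Sanity: Σ A_w = 4 = 2^2 = 4 ✓.


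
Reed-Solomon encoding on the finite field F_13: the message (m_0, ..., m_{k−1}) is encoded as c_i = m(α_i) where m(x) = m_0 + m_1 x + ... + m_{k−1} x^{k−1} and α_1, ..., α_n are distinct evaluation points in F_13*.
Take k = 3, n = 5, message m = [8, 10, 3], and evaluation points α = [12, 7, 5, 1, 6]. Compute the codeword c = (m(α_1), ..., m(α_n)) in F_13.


c = [1, 4, 3, 8, 7]

Message polynomial: m(x) = 8 + 10·x + 3·x^2 (mod 13).
For each evaluation point α_i, compute m(α_i) mod 13:
  α_1 = 12: Horner steps 3 → 7 → 1, so m(12) = 1.
  α_2 = 7: Horner steps 3 → 5 → 4, so m(7) = 4.
  α_3 = 5: Horner steps 3 → 12 → 3, so m(5) = 3.
  α_4 = 1: Horner steps 3 → 0 → 8, so m(1) = 8.
  α_5 = 6: Horner steps 3 → 2 → 7, so m(6) = 7.
Codeword c = [1, 4, 3, 8, 7] ∈ F_13^5.


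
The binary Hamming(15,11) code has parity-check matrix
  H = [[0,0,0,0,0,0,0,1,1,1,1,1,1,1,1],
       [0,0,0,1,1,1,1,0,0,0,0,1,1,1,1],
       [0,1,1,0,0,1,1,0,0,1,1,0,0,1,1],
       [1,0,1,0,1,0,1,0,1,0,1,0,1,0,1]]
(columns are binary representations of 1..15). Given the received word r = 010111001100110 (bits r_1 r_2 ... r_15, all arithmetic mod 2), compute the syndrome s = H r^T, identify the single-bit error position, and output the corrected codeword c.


s = (0, 1, 0, 1)^T, error position = 5, corrected codeword c = 010101001100110

Compute s = H r^T mod 2 one row at a time:
  s_1 = 0 + 1 + 1 + 0 + 0 + 1 + 1 + 0 = 4 ≡ 0 (mod 2).
  s_2 = 1 + 1 + 1 + 0 + 0 + 1 + 1 + 0 = 5 ≡ 1 (mod 2).
  s_3 = 1 + 0 + 1 + 0 + 1 + 0 + 1 + 0 = 4 ≡ 0 (mod 2).
  s_4 = 0 + 0 + 1 + 0 + 1 + 0 + 1 + 0 = 3 ≡ 1 (mod 2).
s = (0, 1, 0, 1)^T — this equals column 5 of H (binary 0101), so error is at position 5.
Correct: flip bit 5 of r = 010111001100110 to get c = 010101001100110.


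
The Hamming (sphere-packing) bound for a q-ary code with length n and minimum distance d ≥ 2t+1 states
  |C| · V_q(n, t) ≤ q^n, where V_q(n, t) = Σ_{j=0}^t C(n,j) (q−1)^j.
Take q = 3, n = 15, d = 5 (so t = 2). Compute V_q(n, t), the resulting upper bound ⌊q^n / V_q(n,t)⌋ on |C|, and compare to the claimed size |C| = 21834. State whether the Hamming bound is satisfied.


V_q(n, t) = 451, q^n = 14348907, Hamming bound = 31815, |C| = 21834 ≤ bound (satisfied).

Step 1: Compute V_q(n, t) = Σ_{j=0}^2 C(n, j) (q−1)^j.
  j = 0: C(15,0)·(2)^0 = 1·1 = 1.
  j = 1: C(15,1)·(2)^1 = 15·2 = 30.
  j = 2: C(15,2)·(2)^2 = 105·4 = 420.
  V_q(n, t) = 1 + 30 + 420 = 451.
Step 2: q^n = 3^15 = 14348907.
Step 3: Hamming bound ⌊q^n / V_q(n,t)⌋ = ⌊14348907/451⌋ = 31815.
Step 4: Compare |C| = 21834 to 31815: satisfied.
The claimed |C| lies below the Hamming bound.


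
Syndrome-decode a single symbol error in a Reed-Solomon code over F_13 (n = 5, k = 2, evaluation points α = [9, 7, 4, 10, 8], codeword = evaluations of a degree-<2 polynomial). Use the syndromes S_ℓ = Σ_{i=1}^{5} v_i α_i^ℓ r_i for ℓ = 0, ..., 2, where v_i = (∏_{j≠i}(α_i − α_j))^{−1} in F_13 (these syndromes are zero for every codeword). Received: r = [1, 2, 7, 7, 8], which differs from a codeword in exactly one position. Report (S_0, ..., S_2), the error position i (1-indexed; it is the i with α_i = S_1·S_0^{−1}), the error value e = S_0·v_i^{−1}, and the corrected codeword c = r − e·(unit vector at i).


S = (4, 3, 12), error at position 3, error magnitude e = 10, c = [1, 2, 10, 7, 8].

Step 1: column multipliers v_i = (∏_{j≠i}(α_i − α_j))^{−1} mod 13.
  i = 1 (α = 9): (9−7)(9−4)(9−10)(9−8) = 2·5·(−1)·1 = −10 ≡ 3, so v_1 = 3^{−1} = 9 (mod 13).
  i = 2 (α = 7): (7−9)(7−4)(7−10)(7−8) = (−2)·3·(−3)·(−1) = −18 ≡ 8, so v_2 = 8^{−1} = 5 (mod 13).
  i = 3 (α = 4): (4−9)(4−7)(4−10)(4−8) = (−5)·(−3)·(−6)·(−4) = 360 ≡ 9, so v_3 = 9^{−1} = 3 (mod 13).
  i = 4 (α = 10): (10−9)(10−7)(10−4)(10−8) = 1·3·6·2 = 36 ≡ 10, so v_4 = 10^{−1} = 4 (mod 13).
  i = 5 (α = 8): (8−9)(8−7)(8−4)(8−10) = (−1)·1·4·(−2) = 8 ≡ 8, so v_5 = 8^{−1} = 5 (mod 13).
  v = [9, 5, 3, 4, 5].
Step 2: syndromes of r = [1, 2, 7, 7, 8] (all sums mod 13).
  S_0 = Σ v_i r_i = 9·1 + 5·2 + 3·7 + 4·7 + 5·8 = 108 ≡ 4.
  S_1 = Σ v_i α_i r_i = 9·9·1 + 5·7·2 + 3·4·7 + 4·10·7 + 5·8·8 = 835 ≡ 3.
  α_i^2 mod 13 = [3, 10, 3, 9, 12].
  S_2 = Σ v_i α_i^2 r_i = 9·3·1 + 5·10·2 + 3·3·7 + 4·9·7 + 5·12·8 = 922 ≡ 12.
  S = (4, 3, 12) ≠ 0, so r is not a codeword (an error is present).
Step 3: locate the error. For a single error e at position i, S_ℓ = v_i·e·α_i^ℓ, so α_err = S_1/S_0.
  S_0^{−1} = 4^{−1} = 10 (mod 13), so α_err = 3·10 = 30 ≡ 4 = α_3. Error position i = 3.
  Consistency check: S_2/S_1 = 12·9 = 108 ≡ 4 = α_err ✓ (single-error assumption holds).
Step 4: error magnitude e = S_0/v_3 = S_0·∏_{j≠3}(α_3 − α_j) = 4·9 = 36 ≡ 10 (mod 13).
Step 5: correct position 3: c_3 = r_3 − e = 7 − 10 ≡ 10 (mod 13). Hence c = [1, 2, 10, 7, 8].
  Check: interpolating c through the α_i gives m(x) = 12 + 6·x (degree < 2) with m(α_i) = c_i for every i, so c is indeed a codeword.


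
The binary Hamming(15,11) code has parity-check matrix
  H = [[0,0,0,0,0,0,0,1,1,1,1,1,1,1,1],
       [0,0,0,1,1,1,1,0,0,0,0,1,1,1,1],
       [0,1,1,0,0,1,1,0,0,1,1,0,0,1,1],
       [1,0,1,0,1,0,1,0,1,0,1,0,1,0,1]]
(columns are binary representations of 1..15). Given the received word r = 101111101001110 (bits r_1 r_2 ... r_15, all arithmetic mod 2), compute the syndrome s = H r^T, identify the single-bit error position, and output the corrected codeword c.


s = (0, 1, 0, 0)^T, error position = 4, corrected codeword c = 101011101001110

Compute s = H r^T mod 2 one row at a time:
  s_1 = 0 + 1 + 0 + 0 + 1 + 1 + 1 + 0 = 4 ≡ 0 (mod 2).
  s_2 = 1 + 1 + 1 + 1 + 1 + 1 + 1 + 0 = 7 ≡ 1 (mod 2).
  s_3 = 0 + 1 + 1 + 1 + 0 + 0 + 1 + 0 = 4 ≡ 0 (mod 2).
  s_4 = 1 + 1 + 1 + 1 + 1 + 0 + 1 + 0 = 6 ≡ 0 (mod 2).
s = (0, 1, 0, 0)^T — this equals column 4 of H (binary 0100), so error is at position 4.
Correct: flip bit 4 of r = 101111101001110 to get c = 101011101001110.


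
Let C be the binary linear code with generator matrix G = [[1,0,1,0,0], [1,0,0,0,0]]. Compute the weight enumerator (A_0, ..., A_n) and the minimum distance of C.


Weight distribution: A_0 = 1, A_1 = 2, A_2 = 1. Minimum distance d = 1.

Enumerate all 2^2 = 4 messages m ∈ F_2^2.
For each, compute codeword c = mG in F_2^5, then tally its weight.
  m = 00 → c = 00000, weight = 0.
  m = 10 → c = 10100, weight = 2.
  m = 01 → c = 10000, weight = 1.
  m = 11 → c = 00100, weight = 1.
Tally weights:
  weight 0: 1 codewords.
  weight 1: 2 codewords.
  weight 2: 1 codewords.
Minimum distance d = smallest w > 0 with A_w > 0 = 1.
Sanity: Σ A_w = 4 = 2^2 = 4 ✓.


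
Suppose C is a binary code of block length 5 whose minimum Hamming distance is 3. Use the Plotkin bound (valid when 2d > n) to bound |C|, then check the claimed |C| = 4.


Plotkin bound M ≤ 6; given |C| = 4 ≤ bound (satisfied).

Check applicability: 2d = 6, n = 5.
2d − n = 1 > 0, so Plotkin applies.
Compute d/(2d−n) = 3/1 ≈ 3.0000.
⌊d/(2d−n)⌋ = 3.
Plotkin bound: M ≤ 2·3 = 6.
Given |C| = 4, check: satisfied.
This |C| is below the Plotkin bound.


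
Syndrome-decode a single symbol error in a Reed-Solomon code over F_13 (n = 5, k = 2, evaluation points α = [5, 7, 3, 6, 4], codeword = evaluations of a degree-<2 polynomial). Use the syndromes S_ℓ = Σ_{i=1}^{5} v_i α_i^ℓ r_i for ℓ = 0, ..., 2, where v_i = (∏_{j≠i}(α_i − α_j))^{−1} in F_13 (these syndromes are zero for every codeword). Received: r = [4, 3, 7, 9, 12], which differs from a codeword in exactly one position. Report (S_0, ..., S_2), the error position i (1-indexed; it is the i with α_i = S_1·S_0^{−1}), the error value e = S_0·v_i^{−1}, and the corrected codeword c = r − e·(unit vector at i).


S = (12, 6, 3), error at position 2, error magnitude e = 2, c = [4, 1, 7, 9, 12].

Step 1: column multipliers v_i = (∏_{j≠i}(α_i − α_j))^{−1} mod 13.
  i = 1 (α = 5): (5−7)(5−3)(5−6)(5−4) = (−2)·2·(−1)·1 = 4 ≡ 4, so v_1 = 4^{−1} = 10 (mod 13).
  i = 2 (α = 7): (7−5)(7−3)(7−6)(7−4) = 2·4·1·3 = 24 ≡ 11, so v_2 = 11^{−1} = 6 (mod 13).
  i = 3 (α = 3): (3−5)(3−7)(3−6)(3−4) = (−2)·(−4)·(−3)·(−1) = 24 ≡ 11, so v_3 = 11^{−1} = 6 (mod 13).
  i = 4 (α = 6): (6−5)(6−7)(6−3)(6−4) = 1·(−1)·3·2 = −6 ≡ 7, so v_4 = 7^{−1} = 2 (mod 13).
  i = 5 (α = 4): (4−5)(4−7)(4−3)(4−6) = (−1)·(−3)·1·(−2) = −6 ≡ 7, so v_5 = 7^{−1} = 2 (mod 13).
  v = [10, 6, 6, 2, 2].
Step 2: syndromes of r = [4, 3, 7, 9, 12] (all sums mod 13).
  S_0 = Σ v_i r_i = 10·4 + 6·3 + 6·7 + 2·9 + 2·12 = 142 ≡ 12.
  S_1 = Σ v_i α_i r_i = 10·5·4 + 6·7·3 + 6·3·7 + 2·6·9 + 2·4·12 = 656 ≡ 6.
  α_i^2 mod 13 = [12, 10, 9, 10, 3].
  S_2 = Σ v_i α_i^2 r_i = 10·12·4 + 6·10·3 + 6·9·7 + 2·10·9 + 2·3·12 = 1290 ≡ 3.
  S = (12, 6, 3) ≠ 0, so r is not a codeword (an error is present).
Step 3: locate the error. For a single error e at position i, S_ℓ = v_i·e·α_i^ℓ, so α_err = S_1/S_0.
  S_0^{−1} = 12^{−1} = 12 (mod 13), so α_err = 6·12 = 72 ≡ 7 = α_2. Error position i = 2.
  Consistency check: S_2/S_1 = 3·11 = 33 ≡ 7 = α_err ✓ (single-error assumption holds).
Step 4: error magnitude e = S_0/v_2 = S_0·∏_{j≠2}(α_2 − α_j) = 12·11 = 132 ≡ 2 (mod 13).
Step 5: correct position 2: c_2 = r_2 − e = 3 − 2 ≡ 1 (mod 13). Hence c = [4, 1, 7, 9, 12].
  Check: interpolating c through the α_i gives m(x) = 5 + 5·x (degree < 2) with m(α_i) = c_i for every i, so c is indeed a codeword.


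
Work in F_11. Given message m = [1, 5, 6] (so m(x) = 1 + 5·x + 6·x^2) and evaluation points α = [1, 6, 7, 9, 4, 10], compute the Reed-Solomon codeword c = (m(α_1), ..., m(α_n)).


c = [1, 5, 0, 4, 7, 2]

Message polynomial: m(x) = 1 + 5·x + 6·x^2 (mod 11).
For each evaluation point α_i, compute m(α_i) mod 11:
  α_1 = 1: Horner steps 6 → 0 → 1, so m(1) = 1.
  α_2 = 6: Horner steps 6 → 8 → 5, so m(6) = 5.
  α_3 = 7: Horner steps 6 → 3 → 0, so m(7) = 0.
  α_4 = 9: Horner steps 6 → 4 → 4, so m(9) = 4.
  α_5 = 4: Horner steps 6 → 7 → 7, so m(4) = 7.
  α_6 = 10: Horner steps 6 → 10 → 2, so m(10) = 2.
Codeword c = [1, 5, 0, 4, 7, 2] ∈ F_11^6.


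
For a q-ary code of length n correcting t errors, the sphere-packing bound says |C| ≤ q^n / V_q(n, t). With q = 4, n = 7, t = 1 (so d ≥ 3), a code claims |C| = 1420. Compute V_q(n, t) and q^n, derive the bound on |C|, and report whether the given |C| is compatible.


V_q(n, t) = 22, q^n = 16384, Hamming bound = 744, |C| = 1420 > bound (violated).

Step 1: Compute V_q(n, t) = Σ_{j=0}^1 C(n, j) (q−1)^j.
  j = 0: C(7,0)·(3)^0 = 1·1 = 1.
  j = 1: C(7,1)·(3)^1 = 7·3 = 21.
  V_q(n, t) = 1 + 21 = 22.
Step 2: q^n = 4^7 = 16384.
Step 3: Hamming bound ⌊q^n / V_q(n,t)⌋ = ⌊16384/22⌋ = 744.
Step 4: Compare |C| = 1420 to 744: violated.
The claimed |C| lies above the Hamming bound, so no 4-ary code of length 7 with d ≥ 3 can have 1420 codewords.


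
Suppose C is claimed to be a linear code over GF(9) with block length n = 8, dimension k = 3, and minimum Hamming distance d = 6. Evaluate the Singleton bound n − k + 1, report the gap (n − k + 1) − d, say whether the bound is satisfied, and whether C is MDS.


Singleton RHS = n − k + 1 = 6, slack = 0, bound satisfied, MDS.

Singleton bound: d ≤ n − k + 1.
Here n = 8, k = 3, so n − k + 1 = 6.
Given d = 6, check d ≤ 6: YES.
Slack = (n − k + 1) − d = 0.
The code is MDS (slack = 0).
Description: the claimed parameters are [8, 3, 6]_9; such a code would be MDS (meets Singleton bound).


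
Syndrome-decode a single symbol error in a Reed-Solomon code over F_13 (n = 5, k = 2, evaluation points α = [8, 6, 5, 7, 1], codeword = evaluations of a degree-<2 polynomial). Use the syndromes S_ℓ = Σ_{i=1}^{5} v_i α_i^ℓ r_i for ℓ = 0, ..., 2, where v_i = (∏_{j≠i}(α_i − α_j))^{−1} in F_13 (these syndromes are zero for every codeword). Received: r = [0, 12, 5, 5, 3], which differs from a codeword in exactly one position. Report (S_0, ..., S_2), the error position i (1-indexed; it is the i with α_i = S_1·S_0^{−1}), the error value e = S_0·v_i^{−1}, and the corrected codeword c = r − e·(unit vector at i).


S = (12, 6, 3), error at position 4, error magnitude e = 12, c = [0, 12, 5, 6, 3].

Step 1: column multipliers v_i = (∏_{j≠i}(α_i − α_j))^{−1} mod 13.
  i = 1 (α = 8): (8−6)(8−5)(8−7)(8−1) = 2·3·1·7 = 42 ≡ 3, so v_1 = 3^{−1} = 9 (mod 13).
  i = 2 (α = 6): (6−8)(6−5)(6−7)(6−1) = (−2)·1·(−1)·5 = 10 ≡ 10, so v_2 = 10^{−1} = 4 (mod 13).
  i = 3 (α = 5): (5−8)(5−6)(5−7)(5−1) = (−3)·(−1)·(−2)·4 = −24 ≡ 2, so v_3 = 2^{−1} = 7 (mod 13).
  i = 4 (α = 7): (7−8)(7−6)(7−5)(7−1) = (−1)·1·2·6 = −12 ≡ 1, so v_4 = 1^{−1} = 1 (mod 13).
  i = 5 (α = 1): (1−8)(1−6)(1−5)(1−7) = (−7)·(−5)·(−4)·(−6) = 840 ≡ 8, so v_5 = 8^{−1} = 5 (mod 13).
  v = [9, 4, 7, 1, 5].
Step 2: syndromes of r = [0, 12, 5, 5, 3] (all sums mod 13).
  S_0 = Σ v_i r_i = 9·0 + 4·12 + 7·5 + 1·5 + 5·3 = 103 ≡ 12.
  S_1 = Σ v_i α_i r_i = 9·8·0 + 4·6·12 + 7·5·5 + 1·7·5 + 5·1·3 = 513 ≡ 6.
  α_i^2 mod 13 = [12, 10, 12, 10, 1].
  S_2 = Σ v_i α_i^2 r_i = 9·12·0 + 4·10·12 + 7·12·5 + 1·10·5 + 5·1·3 = 965 ≡ 3.
  S = (12, 6, 3) ≠ 0, so r is not a codeword (an error is present).
Step 3: locate the error. For a single error e at position i, S_ℓ = v_i·e·α_i^ℓ, so α_err = S_1/S_0.
  S_0^{−1} = 12^{−1} = 12 (mod 13), so α_err = 6·12 = 72 ≡ 7 = α_4. Error position i = 4.
  Consistency check: S_2/S_1 = 3·11 = 33 ≡ 7 = α_err ✓ (single-error assumption holds).
Step 4: error magnitude e = S_0/v_4 = S_0·∏_{j≠4}(α_4 − α_j) = 12·1 = 12 ≡ 12 (mod 13).
Step 5: correct position 4: c_4 = r_4 − e = 5 − 12 ≡ 6 (mod 13). Hence c = [0, 12, 5, 6, 3].
  Check: interpolating c through the α_i gives m(x) = 9 + 7·x (degree < 2) with m(α_i) = c_i for every i, so c is indeed a codeword.


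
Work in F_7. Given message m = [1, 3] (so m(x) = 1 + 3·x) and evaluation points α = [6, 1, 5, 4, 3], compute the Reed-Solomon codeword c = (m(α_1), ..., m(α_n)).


c = [5, 4, 2, 6, 3]

Message polynomial: m(x) = 1 + 3·x (mod 7).
For each evaluation point α_i, compute m(α_i) mod 7:
  α_1 = 6: Horner steps 3 → 5, so m(6) = 5.
  α_2 = 1: Horner steps 3 → 4, so m(1) = 4.
  α_3 = 5: Horner steps 3 → 2, so m(5) = 2.
  α_4 = 4: Horner steps 3 → 6, so m(4) = 6.
  α_5 = 3: Horner steps 3 → 3, so m(3) = 3.
Codeword c = [5, 4, 2, 6, 3] ∈ F_7^5.


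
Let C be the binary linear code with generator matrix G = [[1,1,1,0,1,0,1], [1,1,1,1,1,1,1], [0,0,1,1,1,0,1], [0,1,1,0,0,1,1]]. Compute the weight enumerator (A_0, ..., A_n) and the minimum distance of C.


Weight distribution: A_0 = 1, A_2 = 2, A_3 = 5, A_4 = 5, A_5 = 2, A_7 = 1. Minimum distance d = 2.

Enumerate all 2^4 = 16 messages m ∈ F_2^4.
For each, compute codeword c = mG in F_2^7, then tally its weight.
  m = 0000 → c = 0000000, weight = 0.
  m = 1000 → c = 1110101, weight = 5.
  m = 0100 → c = 1111111, weight = 7.
  m = 1100 → c = 0001010, weight = 2.
  m = 0010 → c = 0011101, weight = 4.
  m = 1010 → c = 1101000, weight = 3.
  m = 0110 → c = 1100010, weight = 3.
  m = 1110 → c = 0010111, weight = 4.
  m = 0001 → c = 0110011, weight = 4.
  m = 1001 → c = 1000110, weight = 3.
  m = 0101 → c = 1001100, weight = 3.
  m = 1101 → c = 0111001, weight = 4.
  m = 0011 → c = 0101110, weight = 4.
  m = 1011 → c = 1011011, weight = 5.
  m = 0111 → c = 1010001, weight = 3.
  m = 1111 → c = 0100100, weight = 2.
Tally weights:
  weight 0: 1 codewords.
  weight 2: 2 codewords.
  weight 3: 5 codewords.
  weight 4: 5 codewords.
  weight 5: 2 codewords.
  weight 7: 1 codewords.
Minimum distance d = smallest w > 0 with A_w > 0 = 2.
Sanity: Σ A_w = 16 = 2^4 = 16 ✓.


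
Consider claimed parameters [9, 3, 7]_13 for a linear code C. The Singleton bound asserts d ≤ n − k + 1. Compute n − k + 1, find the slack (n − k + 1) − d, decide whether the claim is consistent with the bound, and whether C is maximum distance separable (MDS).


Singleton RHS = n − k + 1 = 7, slack = 0, bound satisfied, MDS.

Singleton bound: d ≤ n − k + 1.
Here n = 9, k = 3, so n − k + 1 = 7.
Given d = 7, check d ≤ 7: YES.
Slack = (n − k + 1) − d = 0.
The code is MDS (slack = 0).
Description: the claimed parameters are [9, 3, 7]_13; such a code would be MDS (meets Singleton bound).


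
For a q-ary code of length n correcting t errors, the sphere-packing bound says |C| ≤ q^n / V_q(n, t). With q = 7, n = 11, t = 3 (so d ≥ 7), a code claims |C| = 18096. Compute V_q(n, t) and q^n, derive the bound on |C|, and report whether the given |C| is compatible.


V_q(n, t) = 37687, q^n = 1977326743, Hamming bound = 52467, |C| = 18096 ≤ bound (satisfied).

Step 1: Compute V_q(n, t) = Σ_{j=0}^3 C(n, j) (q−1)^j.
  j = 0: C(11,0)·(6)^0 = 1·1 = 1.
  j = 1: C(11,1)·(6)^1 = 11·6 = 66.
  j = 2: C(11,2)·(6)^2 = 55·36 = 1980.
  j = 3: C(11,3)·(6)^3 = 165·216 = 35640.
  V_q(n, t) = 1 + 66 + 1980 + 35640 = 37687.
Step 2: q^n = 7^11 = 1977326743.
Step 3: Hamming bound ⌊q^n / V_q(n,t)⌋ = ⌊1977326743/37687⌋ = 52467.
Step 4: Compare |C| = 18096 to 52467: satisfied.
The claimed |C| lies below the Hamming bound.


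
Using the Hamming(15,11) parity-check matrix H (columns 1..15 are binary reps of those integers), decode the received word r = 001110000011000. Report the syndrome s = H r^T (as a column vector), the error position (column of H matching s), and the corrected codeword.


s = (0, 1, 0, 1)^T, error position = 5, corrected codeword c = 001100000011000

Compute s = H r^T mod 2 one row at a time:
  s_1 = 0 + 0 + 0 + 1 + 1 + 0 + 0 + 0 = 2 ≡ 0 (mod 2).
  s_2 = 1 + 1 + 0 + 0 + 1 + 0 + 0 + 0 = 3 ≡ 1 (mod 2).
  s_3 = 0 + 1 + 0 + 0 + 0 + 1 + 0 + 0 = 2 ≡ 0 (mod 2).
  s_4 = 0 + 1 + 1 + 0 + 0 + 1 + 0 + 0 = 3 ≡ 1 (mod 2).
s = (0, 1, 0, 1)^T — this equals column 5 of H (binary 0101), so error is at position 5.
Correct: flip bit 5 of r = 001110000011000 to get c = 001100000011000.


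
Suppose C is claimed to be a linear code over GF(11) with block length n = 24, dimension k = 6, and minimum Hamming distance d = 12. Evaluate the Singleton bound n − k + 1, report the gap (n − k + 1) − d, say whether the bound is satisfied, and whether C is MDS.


Singleton RHS = n − k + 1 = 19, slack = 7, bound satisfied, not MDS.

Singleton bound: d ≤ n − k + 1.
Here n = 24, k = 6, so n − k + 1 = 19.
Given d = 12, check d ≤ 19: YES.
Slack = (n − k + 1) − d = 7.
The code is NOT MDS (slack = 7 > 0).
Description: the claimed parameters are [24, 6, 12]_11; such a code would be non-MDS.


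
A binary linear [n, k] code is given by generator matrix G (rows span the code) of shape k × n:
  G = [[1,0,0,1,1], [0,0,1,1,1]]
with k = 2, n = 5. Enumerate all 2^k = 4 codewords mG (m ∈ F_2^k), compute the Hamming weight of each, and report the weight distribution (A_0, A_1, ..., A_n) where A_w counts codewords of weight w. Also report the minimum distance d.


Weight distribution: A_0 = 1, A_2 = 1, A_3 = 2. Minimum distance d = 2.

Enumerate all 2^2 = 4 messages m ∈ F_2^2.
For each, compute codeword c = mG in F_2^5, then tally its weight.
  m = 00 → c = 00000, weight = 0.
  m = 10 → c = 10011, weight = 3.
  m = 01 → c = 00111, weight = 3.
  m = 11 → c = 10100, weight = 2.
Tally weights:
  weight 0: 1 codewords.
  weight 2: 1 codewords.
  weight 3: 2 codewords.
Minimum distance d = smallest w > 0 with A_w > 0 = 2.
Sanity: Σ A_w = 4 = 2^2 = 4 ✓.


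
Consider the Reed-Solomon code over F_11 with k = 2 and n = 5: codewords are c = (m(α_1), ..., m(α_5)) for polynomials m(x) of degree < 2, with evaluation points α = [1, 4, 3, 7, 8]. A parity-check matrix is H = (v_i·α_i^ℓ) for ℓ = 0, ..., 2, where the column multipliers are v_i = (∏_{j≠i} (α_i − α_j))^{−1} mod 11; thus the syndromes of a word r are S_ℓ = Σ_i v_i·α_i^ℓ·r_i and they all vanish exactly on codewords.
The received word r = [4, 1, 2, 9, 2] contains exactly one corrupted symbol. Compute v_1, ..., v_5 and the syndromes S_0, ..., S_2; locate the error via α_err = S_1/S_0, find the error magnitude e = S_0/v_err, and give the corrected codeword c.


S = (2, 5, 7), error at position 5, error magnitude e = 5, c = [4, 1, 2, 9, 8].

Step 1: column multipliers v_i = (∏_{j≠i}(α_i − α_j))^{−1} mod 11.
  i = 1 (α = 1): (1−4)(1−3)(1−7)(1−8) = (−3)·(−2)·(−6)·(−7) = 252 ≡ 10, so v_1 = 10^{−1} = 10 (mod 11).
  i = 2 (α = 4): (4−1)(4−3)(4−7)(4−8) = 3·1·(−3)·(−4) = 36 ≡ 3, so v_2 = 3^{−1} = 4 (mod 11).
  i = 3 (α = 3): (3−1)(3−4)(3−7)(3−8) = 2·(−1)·(−4)·(−5) = −40 ≡ 4, so v_3 = 4^{−1} = 3 (mod 11).
  i = 4 (α = 7): (7−1)(7−4)(7−3)(7−8) = 6·3·4·(−1) = −72 ≡ 5, so v_4 = 5^{−1} = 9 (mod 11).
  i = 5 (α = 8): (8−1)(8−4)(8−3)(8−7) = 7·4·5·1 = 140 ≡ 8, so v_5 = 8^{−1} = 7 (mod 11).
  v = [10, 4, 3, 9, 7].
Step 2: syndromes of r = [4, 1, 2, 9, 2] (all sums mod 11).
  S_0 = Σ v_i r_i = 10·4 + 4·1 + 3·2 + 9·9 + 7·2 = 145 ≡ 2.
  S_1 = Σ v_i α_i r_i = 10·1·4 + 4·4·1 + 3·3·2 + 9·7·9 + 7·8·2 = 753 ≡ 5.
  α_i^2 mod 11 = [1, 5, 9, 5, 9].
  S_2 = Σ v_i α_i^2 r_i = 10·1·4 + 4·5·1 + 3·9·2 + 9·5·9 + 7·9·2 = 645 ≡ 7.
  S = (2, 5, 7) ≠ 0, so r is not a codeword (an error is present).
Step 3: locate the error. For a single error e at position i, S_ℓ = v_i·e·α_i^ℓ, so α_err = S_1/S_0.
  S_0^{−1} = 2^{−1} = 6 (mod 11), so α_err = 5·6 = 30 ≡ 8 = α_5. Error position i = 5.
  Consistency check: S_2/S_1 = 7·9 = 63 ≡ 8 = α_err ✓ (single-error assumption holds).
Step 4: error magnitude e = S_0/v_5 = S_0·∏_{j≠5}(α_5 − α_j) = 2·8 = 16 ≡ 5 (mod 11).
Step 5: correct position 5: c_5 = r_5 − e = 2 − 5 ≡ 8 (mod 11). Hence c = [4, 1, 2, 9, 8].
  Check: interpolating c through the α_i gives m(x) = 5 + 10·x (degree < 2) with m(α_i) = c_i for every i, so c is indeed a codeword.


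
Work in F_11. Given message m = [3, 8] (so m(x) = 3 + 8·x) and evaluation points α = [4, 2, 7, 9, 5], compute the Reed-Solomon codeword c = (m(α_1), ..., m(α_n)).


c = [2, 8, 4, 9, 10]

Message polynomial: m(x) = 3 + 8·x (mod 11).
For each evaluation point α_i, compute m(α_i) mod 11:
  α_1 = 4: Horner steps 8 → 2, so m(4) = 2.
  α_2 = 2: Horner steps 8 → 8, so m(2) = 8.
  α_3 = 7: Horner steps 8 → 4, so m(7) = 4.
  α_4 = 9: Horner steps 8 → 9, so m(9) = 9.
  α_5 = 5: Horner steps 8 → 10, so m(5) = 10.
Codeword c = [2, 8, 4, 9, 10] ∈ F_11^5.


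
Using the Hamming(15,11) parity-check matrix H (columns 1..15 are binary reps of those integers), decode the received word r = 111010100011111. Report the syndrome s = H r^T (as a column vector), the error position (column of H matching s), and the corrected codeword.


s = (1, 0, 0, 1)^T, error position = 9, corrected codeword c = 111010101011111

Compute s = H r^T mod 2 one row at a time:
  s_1 = 0 + 0 + 0 + 1 + 1 + 1 + 1 + 1 = 5 ≡ 1 (mod 2).
  s_2 = 0 + 1 + 0 + 1 + 1 + 1 + 1 + 1 = 6 ≡ 0 (mod 2).
  s_3 = 1 + 1 + 0 + 1 + 0 + 1 + 1 + 1 = 6 ≡ 0 (mod 2).
  s_4 = 1 + 1 + 1 + 1 + 0 + 1 + 1 + 1 = 7 ≡ 1 (mod 2).
s = (1, 0, 0, 1)^T — this equals column 9 of H (binary 1001), so error is at position 9.
Correct: flip bit 9 of r = 111010100011111 to get c = 111010101011111.


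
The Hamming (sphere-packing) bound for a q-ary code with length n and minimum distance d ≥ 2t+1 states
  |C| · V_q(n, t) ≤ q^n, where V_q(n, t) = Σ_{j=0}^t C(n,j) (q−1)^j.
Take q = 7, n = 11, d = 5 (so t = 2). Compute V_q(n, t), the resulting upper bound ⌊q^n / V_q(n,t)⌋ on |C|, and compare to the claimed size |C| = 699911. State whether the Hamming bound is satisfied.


V_q(n, t) = 2047, q^n = 1977326743, Hamming bound = 965963, |C| = 699911 ≤ bound (satisfied).

Step 1: Compute V_q(n, t) = Σ_{j=0}^2 C(n, j) (q−1)^j.
  j = 0: C(11,0)·(6)^0 = 1·1 = 1.
  j = 1: C(11,1)·(6)^1 = 11·6 = 66.
  j = 2: C(11,2)·(6)^2 = 55·36 = 1980.
  V_q(n, t) = 1 + 66 + 1980 = 2047.
Step 2: q^n = 7^11 = 1977326743.
Step 3: Hamming bound ⌊q^n / V_q(n,t)⌋ = ⌊1977326743/2047⌋ = 965963.
Step 4: Compare |C| = 699911 to 965963: satisfied.
The claimed |C| lies below the Hamming bound.


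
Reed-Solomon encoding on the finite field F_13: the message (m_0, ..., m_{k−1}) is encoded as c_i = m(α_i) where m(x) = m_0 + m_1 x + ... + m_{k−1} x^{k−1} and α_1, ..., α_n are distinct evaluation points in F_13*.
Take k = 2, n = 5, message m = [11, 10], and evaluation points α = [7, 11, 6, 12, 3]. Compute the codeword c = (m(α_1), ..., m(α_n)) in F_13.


c = [3, 4, 6, 1, 2]

Message polynomial: m(x) = 11 + 10·x (mod 13).
For each evaluation point α_i, compute m(α_i) mod 13:
  α_1 = 7: Horner steps 10 → 3, so m(7) = 3.
  α_2 = 11: Horner steps 10 → 4, so m(11) = 4.
  α_3 = 6: Horner steps 10 → 6, so m(6) = 6.
  α_4 = 12: Horner steps 10 → 1, so m(12) = 1.
  α_5 = 3: Horner steps 10 → 2, so m(3) = 2.
Codeword c = [3, 4, 6, 1, 2] ∈ F_13^5.


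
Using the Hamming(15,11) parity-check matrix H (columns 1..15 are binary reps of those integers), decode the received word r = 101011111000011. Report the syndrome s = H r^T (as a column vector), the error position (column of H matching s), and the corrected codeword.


s = (0, 1, 1, 0)^T, error position = 6, corrected codeword c = 101010111000011

Compute s = H r^T mod 2 one row at a time:
  s_1 = 1 + 1 + 0 + 0 + 0 + 0 + 1 + 1 = 4 ≡ 0 (mod 2).
  s_2 = 0 + 1 + 1 + 1 + 0 + 0 + 1 + 1 = 5 ≡ 1 (mod 2).
  s_3 = 0 + 1 + 1 + 1 + 0 + 0 + 1 + 1 = 5 ≡ 1 (mod 2).
  s_4 = 1 + 1 + 1 + 1 + 1 + 0 + 0 + 1 = 6 ≡ 0 (mod 2).
s = (0, 1, 1, 0)^T — this equals column 6 of H (binary 0110), so error is at position 6.
Correct: flip bit 6 of r = 101011111000011 to get c = 101010111000011.


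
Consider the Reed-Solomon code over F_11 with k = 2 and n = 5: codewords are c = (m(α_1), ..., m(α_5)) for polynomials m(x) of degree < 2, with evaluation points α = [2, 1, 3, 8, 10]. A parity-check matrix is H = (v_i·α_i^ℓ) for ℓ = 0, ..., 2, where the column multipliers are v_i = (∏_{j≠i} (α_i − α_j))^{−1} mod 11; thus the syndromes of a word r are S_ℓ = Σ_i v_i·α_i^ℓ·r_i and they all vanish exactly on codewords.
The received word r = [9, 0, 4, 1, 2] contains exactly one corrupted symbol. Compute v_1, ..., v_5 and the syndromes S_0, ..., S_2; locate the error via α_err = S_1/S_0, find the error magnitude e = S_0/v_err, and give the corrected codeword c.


S = (6, 6, 6), error at position 2, error magnitude e = 8, c = [9, 3, 4, 1, 2].

Step 1: column multipliers v_i = (∏_{j≠i}(α_i − α_j))^{−1} mod 11.
  i = 1 (α = 2): (2−1)(2−3)(2−8)(2−10) = 1·(−1)·(−6)·(−8) = −48 ≡ 7, so v_1 = 7^{−1} = 8 (mod 11).
  i = 2 (α = 1): (1−2)(1−3)(1−8)(1−10) = (−1)·(−2)·(−7)·(−9) = 126 ≡ 5, so v_2 = 5^{−1} = 9 (mod 11).
  i = 3 (α = 3): (3−2)(3−1)(3−8)(3−10) = 1·2·(−5)·(−7) = 70 ≡ 4, so v_3 = 4^{−1} = 3 (mod 11).
  i = 4 (α = 8): (8−2)(8−1)(8−3)(8−10) = 6·7·5·(−2) = −420 ≡ 9, so v_4 = 9^{−1} = 5 (mod 11).
  i = 5 (α = 10): (10−2)(10−1)(10−3)(10−8) = 8·9·7·2 = 1008 ≡ 7, so v_5 = 7^{−1} = 8 (mod 11).
  v = [8, 9, 3, 5, 8].
Step 2: syndromes of r = [9, 0, 4, 1, 2] (all sums mod 11).
  S_0 = Σ v_i r_i = 8·9 + 9·0 + 3·4 + 5·1 + 8·2 = 105 ≡ 6.
  S_1 = Σ v_i α_i r_i = 8·2·9 + 9·1·0 + 3·3·4 + 5·8·1 + 8·10·2 = 380 ≡ 6.
  α_i^2 mod 11 = [4, 1, 9, 9, 1].
  S_2 = Σ v_i α_i^2 r_i = 8·4·9 + 9·1·0 + 3·9·4 + 5·9·1 + 8·1·2 = 457 ≡ 6.
  S = (6, 6, 6) ≠ 0, so r is not a codeword (an error is present).
Step 3: locate the error. For a single error e at position i, S_ℓ = v_i·e·α_i^ℓ, so α_err = S_1/S_0.
  S_0^{−1} = 6^{−1} = 2 (mod 11), so α_err = 6·2 = 12 ≡ 1 = α_2. Error position i = 2.
  Consistency check: S_2/S_1 = 6·2 = 12 ≡ 1 = α_err ✓ (single-error assumption holds).
Step 4: error magnitude e = S_0/v_2 = S_0·∏_{j≠2}(α_2 − α_j) = 6·5 = 30 ≡ 8 (mod 11).
Step 5: correct position 2: c_2 = r_2 − e = 0 − 8 ≡ 3 (mod 11). Hence c = [9, 3, 4, 1, 2].
  Check: interpolating c through the α_i gives m(x) = 8 + 6·x (degree < 2) with m(α_i) = c_i for every i, so c is indeed a codeword.


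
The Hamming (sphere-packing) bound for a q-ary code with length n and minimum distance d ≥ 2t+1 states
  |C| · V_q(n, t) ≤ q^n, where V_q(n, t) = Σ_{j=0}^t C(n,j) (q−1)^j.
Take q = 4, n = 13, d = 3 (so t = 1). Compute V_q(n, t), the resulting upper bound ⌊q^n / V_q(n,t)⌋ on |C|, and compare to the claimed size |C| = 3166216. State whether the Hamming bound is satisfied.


V_q(n, t) = 40, q^n = 67108864, Hamming bound = 1677721, |C| = 3166216 > bound (violated).

Step 1: Compute V_q(n, t) = Σ_{j=0}^1 C(n, j) (q−1)^j.
  j = 0: C(13,0)·(3)^0 = 1·1 = 1.
  j = 1: C(13,1)·(3)^1 = 13·3 = 39.
  V_q(n, t) = 1 + 39 = 40.
Step 2: q^n = 4^13 = 67108864.
Step 3: Hamming bound ⌊q^n / V_q(n,t)⌋ = ⌊67108864/40⌋ = 1677721.
Step 4: Compare |C| = 3166216 to 1677721: violated.
The claimed |C| lies above the Hamming bound, so no 4-ary code of length 13 with d ≥ 3 can have 3166216 codewords.


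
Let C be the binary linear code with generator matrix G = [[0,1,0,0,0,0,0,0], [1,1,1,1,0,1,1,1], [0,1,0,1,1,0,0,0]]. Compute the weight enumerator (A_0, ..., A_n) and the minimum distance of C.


Weight distribution: A_0 = 1, A_1 = 1, A_2 = 1, A_3 = 1, A_6 = 2, A_7 = 2. Minimum distance d = 1.

Enumerate all 2^3 = 8 messages m ∈ F_2^3.
For each, compute codeword c = mG in F_2^8, then tally its weight.
  m = 000 → c = 00000000, weight = 0.
  m = 100 → c = 01000000, weight = 1.
  m = 010 → c = 11110111, weight = 7.
  m = 110 → c = 10110111, weight = 6.
  m = 001 → c = 01011000, weight = 3.
  m = 101 → c = 00011000, weight = 2.
  m = 011 → c = 10101111, weight = 6.
  m = 111 → c = 11101111, weight = 7.
Tally weights:
  weight 0: 1 codewords.
  weight 1: 1 codewords.
  weight 2: 1 codewords.
  weight 3: 1 codewords.
  weight 6: 2 codewords.
  weight 7: 2 codewords.
Minimum distance d = smallest w > 0 with A_w > 0 = 1.
Sanity: Σ A_w = 8 = 2^3 = 8 ✓.


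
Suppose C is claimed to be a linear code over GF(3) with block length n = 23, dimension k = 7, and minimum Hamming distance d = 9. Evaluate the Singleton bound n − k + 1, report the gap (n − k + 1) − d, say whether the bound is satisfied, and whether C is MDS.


Singleton RHS = n − k + 1 = 17, slack = 8, bound satisfied, not MDS.

Singleton bound: d ≤ n − k + 1.
Here n = 23, k = 7, so n − k + 1 = 17.
Given d = 9, check d ≤ 17: YES.
Slack = (n − k + 1) − d = 8.
The code is NOT MDS (slack = 8 > 0).
Description: the claimed parameters are [23, 7, 9]_3; such a code would be non-MDS.


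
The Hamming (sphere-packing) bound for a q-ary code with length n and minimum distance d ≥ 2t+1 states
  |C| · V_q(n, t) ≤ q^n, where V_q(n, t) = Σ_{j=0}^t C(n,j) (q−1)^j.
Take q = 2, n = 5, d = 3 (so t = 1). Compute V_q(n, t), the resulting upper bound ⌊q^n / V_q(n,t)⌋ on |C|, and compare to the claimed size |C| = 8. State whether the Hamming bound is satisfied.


V_q(n, t) = 6, q^n = 32, Hamming bound = 5, |C| = 8 > bound (violated).

Step 1: Compute V_q(n, t) = Σ_{j=0}^1 C(n, j) (q−1)^j.
  j = 0: C(5,0)·(1)^0 = 1·1 = 1.
  j = 1: C(5,1)·(1)^1 = 5·1 = 5.
  V_q(n, t) = 1 + 5 = 6.
Step 2: q^n = 2^5 = 32.
Step 3: Hamming bound ⌊q^n / V_q(n,t)⌋ = ⌊32/6⌋ = 5.
Step 4: Compare |C| = 8 to 5: violated.
The claimed |C| lies above the Hamming bound, so no 2-ary code of length 5 with d ≥ 3 can have 8 codewords.


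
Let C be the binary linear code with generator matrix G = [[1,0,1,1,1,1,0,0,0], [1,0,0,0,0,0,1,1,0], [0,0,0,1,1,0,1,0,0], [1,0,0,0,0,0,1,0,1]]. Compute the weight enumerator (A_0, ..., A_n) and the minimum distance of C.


Weight distribution: A_0 = 1, A_2 = 1, A_3 = 5, A_4 = 3, A_5 = 2, A_6 = 3, A_7 = 1. Minimum distance d = 2.

Enumerate all 2^4 = 16 messages m ∈ F_2^4.
For each, compute codeword c = mG in F_2^9, then tally its weight.
  m = 0000 → c = 000000000, weight = 0.
  m = 1000 → c = 101111000, weight = 5.
  m = 0100 → c = 100000110, weight = 3.
  m = 1100 → c = 001111110, weight = 6.
  m = 0010 → c = 000110100, weight = 3.
  m = 1010 → c = 101001100, weight = 4.
  m = 0110 → c = 100110010, weight = 4.
  m = 1110 → c = 001001010, weight = 3.
  m = 0001 → c = 100000101, weight = 3.
  m = 1001 → c = 001111101, weight = 6.
  m = 0101 → c = 000000011, weight = 2.
  m = 1101 → c = 101111011, weight = 7.
  m = 0011 → c = 100110001, weight = 4.
  m = 1011 → c = 001001001, weight = 3.
  m = 0111 → c = 000110111, weight = 5.
  m = 1111 → c = 101001111, weight = 6.
Tally weights:
  weight 0: 1 codewords.
  weight 2: 1 codewords.
  weight 3: 5 codewords.
  weight 4: 3 codewords.
  weight 5: 2 codewords.
  weight 6: 3 codewords.
  weight 7: 1 codewords.
Minimum distance d = smallest w > 0 with A_w > 0 = 2.
Sanity: Σ A_w = 16 = 2^4 = 16 ✓.


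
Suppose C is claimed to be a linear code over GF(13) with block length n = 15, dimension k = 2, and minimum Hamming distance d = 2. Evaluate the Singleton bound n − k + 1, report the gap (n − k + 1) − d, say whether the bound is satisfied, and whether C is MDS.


Singleton RHS = n − k + 1 = 14, slack = 12, bound satisfied, not MDS.

Singleton bound: d ≤ n − k + 1.
Here n = 15, k = 2, so n − k + 1 = 14.
Given d = 2, check d ≤ 14: YES.
Slack = (n − k + 1) − d = 12.
The code is NOT MDS (slack = 12 > 0).
Description: the claimed parameters are [15, 2, 2]_13; such a code would be non-MDS.


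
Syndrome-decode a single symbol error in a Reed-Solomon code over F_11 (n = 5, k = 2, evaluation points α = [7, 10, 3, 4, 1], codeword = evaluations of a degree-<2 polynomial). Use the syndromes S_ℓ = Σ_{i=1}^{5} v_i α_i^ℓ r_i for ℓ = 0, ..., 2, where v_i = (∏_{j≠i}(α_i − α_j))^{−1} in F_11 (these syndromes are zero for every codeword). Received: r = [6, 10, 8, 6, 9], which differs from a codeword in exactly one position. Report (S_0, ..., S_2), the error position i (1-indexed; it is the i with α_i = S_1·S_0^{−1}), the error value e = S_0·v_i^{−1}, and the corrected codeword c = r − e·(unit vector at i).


S = (7, 6, 2), error at position 4, error magnitude e = 4, c = [6, 10, 8, 2, 9].

Step 1: column multipliers v_i = (∏_{j≠i}(α_i − α_j))^{−1} mod 11.
  i = 1 (α = 7): (7−10)(7−3)(7−4)(7−1) = (−3)·4·3·6 = −216 ≡ 4, so v_1 = 4^{−1} = 3 (mod 11).
  i = 2 (α = 10): (10−7)(10−3)(10−4)(10−1) = 3·7·6·9 = 1134 ≡ 1, so v_2 = 1^{−1} = 1 (mod 11).
  i = 3 (α = 3): (3−7)(3−10)(3−4)(3−1) = (−4)·(−7)·(−1)·2 = −56 ≡ 10, so v_3 = 10^{−1} = 10 (mod 11).
  i = 4 (α = 4): (4−7)(4−10)(4−3)(4−1) = (−3)·(−6)·1·3 = 54 ≡ 10, so v_4 = 10^{−1} = 10 (mod 11).
  i = 5 (α = 1): (1−7)(1−10)(1−3)(1−4) = (−6)·(−9)·(−2)·(−3) = 324 ≡ 5, so v_5 = 5^{−1} = 9 (mod 11).
  v = [3, 1, 10, 10, 9].
Step 2: syndromes of r = [6, 10, 8, 6, 9] (all sums mod 11).
  S_0 = Σ v_i r_i = 3·6 + 1·10 + 10·8 + 10·6 + 9·9 = 249 ≡ 7.
  S_1 = Σ v_i α_i r_i = 3·7·6 + 1·10·10 + 10·3·8 + 10·4·6 + 9·1·9 = 787 ≡ 6.
  α_i^2 mod 11 = [5, 1, 9, 5, 1].
  S_2 = Σ v_i α_i^2 r_i = 3·5·6 + 1·1·10 + 10·9·8 + 10·5·6 + 9·1·9 = 1201 ≡ 2.
  S = (7, 6, 2) ≠ 0, so r is not a codeword (an error is present).
Step 3: locate the error. For a single error e at position i, S_ℓ = v_i·e·α_i^ℓ, so α_err = S_1/S_0.
  S_0^{−1} = 7^{−1} = 8 (mod 11), so α_err = 6·8 = 48 ≡ 4 = α_4. Error position i = 4.
  Consistency check: S_2/S_1 = 2·2 = 4 ≡ 4 = α_err ✓ (single-error assumption holds).
Step 4: error magnitude e = S_0/v_4 = S_0·∏_{j≠4}(α_4 − α_j) = 7·10 = 70 ≡ 4 (mod 11).
Step 5: correct position 4: c_4 = r_4 − e = 6 − 4 ≡ 2 (mod 11). Hence c = [6, 10, 8, 2, 9].
  Check: interpolating c through the α_i gives m(x) = 4 + 5·x (degree < 2) with m(α_i) = c_i for every i, so c is indeed a codeword.


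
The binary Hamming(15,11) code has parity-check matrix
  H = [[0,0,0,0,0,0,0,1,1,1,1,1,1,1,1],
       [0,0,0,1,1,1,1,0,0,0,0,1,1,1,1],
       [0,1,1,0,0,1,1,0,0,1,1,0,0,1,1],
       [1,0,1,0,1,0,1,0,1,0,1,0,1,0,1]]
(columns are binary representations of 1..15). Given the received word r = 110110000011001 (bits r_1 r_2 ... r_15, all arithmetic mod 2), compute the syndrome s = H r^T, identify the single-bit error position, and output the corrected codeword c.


s = (1, 0, 1, 0)^T, error position = 10, corrected codeword c = 110110000111001

Compute s = H r^T mod 2 one row at a time:
  s_1 = 0 + 0 + 0 + 1 + 1 + 0 + 0 + 1 = 3 ≡ 1 (mod 2).
  s_2 = 1 + 1 + 0 + 0 + 1 + 0 + 0 + 1 = 4 ≡ 0 (mod 2).
  s_3 = 1 + 0 + 0 + 0 + 0 + 1 + 0 + 1 = 3 ≡ 1 (mod 2).
  s_4 = 1 + 0 + 1 + 0 + 0 + 1 + 0 + 1 = 4 ≡ 0 (mod 2).
s = (1, 0, 1, 0)^T — this equals column 10 of H (binary 1010), so error is at position 10.
Correct: flip bit 10 of r = 110110000011001 to get c = 110110000111001.
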